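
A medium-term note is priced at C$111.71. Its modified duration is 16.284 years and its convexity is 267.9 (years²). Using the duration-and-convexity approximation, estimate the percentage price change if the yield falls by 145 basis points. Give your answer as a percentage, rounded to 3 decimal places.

+26.428%

Duration effect: -D_mod·Δy = -16.284 × (-0.0145) = +0.236118
Convexity effect: ½·C·(Δy)² = 0.5 × 267.9 × (-0.0145)² = +0.0281629875
ΔP/P ≈ +0.236118 + 0.0281629875 = +0.2642809875
= +26.42809875%.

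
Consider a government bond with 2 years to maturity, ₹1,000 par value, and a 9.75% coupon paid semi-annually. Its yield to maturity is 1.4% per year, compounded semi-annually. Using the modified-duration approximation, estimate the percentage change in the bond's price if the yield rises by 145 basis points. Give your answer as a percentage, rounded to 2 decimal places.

-2.70%

Periodic yield y = 0.007. Modified duration first:
  t   CF        PV=CF/(1+0.007)^t    t·PV
  1        48.75        48.4111        48.4111
  2        48.75        48.0746        96.1492
  3        48.75        47.7404       143.2213
  4     1,048.75     1,019.8918     4,079.5671
  Σ                  1,164.1179     4,367.3487
P = 1,164.1179; D_Mac = 3.75164 half-year periods = 1.87582 yrs; D_mod = 1.87582/(1+0.007) = 1.86278 yrs.
ΔP/P ≈ -D_mod · Δy = -1.86278 × (+0.0145) = -0.027010 = -2.7010%.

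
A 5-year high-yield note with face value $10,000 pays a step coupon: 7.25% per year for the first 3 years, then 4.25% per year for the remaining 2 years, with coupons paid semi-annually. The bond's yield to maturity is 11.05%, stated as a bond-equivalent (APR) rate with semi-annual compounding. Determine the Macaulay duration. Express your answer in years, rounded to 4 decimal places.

Periodic yield y = 0.05525. Discount each cash flow and weight by its period:
  t   CF        PV=CF/(1+0.05525)^t    t·PV
  1       362.50       343.5205       343.5205
  2       362.50       325.5347       651.0694
  3       362.50       308.4906       925.4718
  4       362.50       292.3389     1,169.3555
  5       362.50       277.0328     1,385.1640
  6       362.50       262.5281     1,575.1688
  7       212.50       145.8382     1,020.8677
  8       212.50       138.2025     1,105.6204
  9       212.50       130.9666     1,178.6998
  10   10,212.50     5,964.5607    59,645.6068
  Σ                  8,189.0137    69,000.5446
Price P = Σ PV = 8,189.0137.
Macaulay duration = Σ(t·PV) / P = 69,000.5446 / 8,189.0137 = 8.42599 half-year periods.
In years: 8.42599 / 2 = 4.21299 years.

4.2130 years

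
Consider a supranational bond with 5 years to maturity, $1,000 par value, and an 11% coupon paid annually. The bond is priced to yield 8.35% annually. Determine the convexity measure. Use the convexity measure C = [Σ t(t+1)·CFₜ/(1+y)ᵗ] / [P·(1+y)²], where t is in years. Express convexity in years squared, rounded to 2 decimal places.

19.81

With y = 0.0835:
  t   CF        PV=CF/(1+0.0835)^t    t·PV        t(t+1)·PV
  1       110.00       101.5228       101.5228         203.0457
  2       110.00        93.6990       187.3980         562.1939
  3       110.00        86.4781       259.4342       1,037.7367
  4       110.00        79.8136       319.2545       1,596.2724
  5     1,110.00       743.3244     3,716.6221      22,299.7326
  Σ                  1,104.8379     4,584.2316      25,698.9813
P = 1,104.8379.
Convexity = Σ t(t+1)·PV / [P·(1+y)²] = 25,698.9813 / (1,104.8379 × 1.173972) = 19.81342.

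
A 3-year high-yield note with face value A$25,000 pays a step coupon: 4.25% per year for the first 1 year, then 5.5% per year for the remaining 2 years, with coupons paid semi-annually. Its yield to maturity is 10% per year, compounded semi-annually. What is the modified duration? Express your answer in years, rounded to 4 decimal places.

Periodic yield y = 0.05. First find Macaulay duration:
  t   CF        PV=CF/(1+0.05)^t    t·PV
  1       531.25       505.9524       505.9524
  2       531.25       481.8594       963.7188
  3       687.50       593.8883     1,781.6650
  4       687.50       565.6080     2,262.4318
  5       687.50       538.6742     2,693.3712
  6    25,687.50    19,168.4080   115,010.4480
  Σ                 21,854.3903   123,217.5873
P = 21,854.3903; Macaulay duration = 123,217.5873 / 21,854.3903 = 5.63812 half-year periods = 2.81906 years.
Modified duration = D_Mac / (1 + y) = 2.81906 / 1.05 = 2.68482 years.

2.6848 years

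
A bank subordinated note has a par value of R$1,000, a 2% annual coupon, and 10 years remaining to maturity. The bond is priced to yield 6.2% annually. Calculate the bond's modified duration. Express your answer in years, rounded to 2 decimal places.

Periodic yield y = 0.062. First find Macaulay duration:
  t   CF        PV=CF/(1+0.062)^t    t·PV
  1        20.00        18.8324        18.8324
  2        20.00        17.7329        35.4659
  3        20.00        16.6977        50.0931
  4        20.00        15.7229        62.8915
  5        20.00        14.8050        74.0248
  6        20.00        13.9406        83.6439
  7        20.00        13.1268        91.8875
  8        20.00        12.3604        98.8835
  9        20.00        11.6388       104.7495
  10    1,020.00       558.9269     5,589.2689
  Σ                    693.7845     6,209.7409
P = 693.7845; Macaulay duration = 6,209.7409 / 693.7845 = 8.95053 years.
Modified duration = D_Mac / (1 + y) = 8.95053 / 1.062 = 8.42800 years.

8.43 years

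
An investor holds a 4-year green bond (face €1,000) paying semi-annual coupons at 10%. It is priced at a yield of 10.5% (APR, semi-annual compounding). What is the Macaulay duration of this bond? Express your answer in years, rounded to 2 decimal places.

3.39 years

Periodic yield y = 0.0525. Discount each cash flow and weight by its period:
  t   CF        PV=CF/(1+0.0525)^t    t·PV
  1        50.00        47.5059        47.5059
  2        50.00        45.1363        90.2726
  3        50.00        42.8848       128.6545
  4        50.00        40.7457       162.9827
  5        50.00        38.7132       193.5662
  6        50.00        36.7822       220.6930
  7        50.00        34.9474       244.6320
  8     1,050.00       697.2884     5,578.3075
  Σ                    984.0040     6,666.6145
Price P = Σ PV = 984.0040.
Macaulay duration = Σ(t·PV) / P = 6,666.6145 / 984.0040 = 6.77499 half-year periods.
In years: 6.77499 / 2 = 3.38749 years.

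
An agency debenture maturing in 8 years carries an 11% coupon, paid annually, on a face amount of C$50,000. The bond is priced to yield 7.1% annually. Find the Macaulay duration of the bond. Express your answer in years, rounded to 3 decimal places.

Periodic yield y = 0.071. Discount each cash flow and weight by its year:
  t   CF        PV=CF/(1+0.071)^t    t·PV
  1     5,500.00     5,135.3875     5,135.3875
  2     5,500.00     4,794.9463     9,589.8926
  3     5,500.00     4,477.0740    13,431.2221
  4     5,500.00     4,180.2746    16,721.0982
  5     5,500.00     3,903.1508    19,515.7542
  6     5,500.00     3,644.3985    21,866.3913
  7     5,500.00     3,402.7998    23,819.5983
  8    55,500.00    32,061.0112   256,488.0900
  Σ                 61,599.0428   366,567.4342
Price P = Σ PV = 61,599.0428.
Macaulay duration = Σ(t·PV) / P = 366,567.4342 / 61,599.0428 = 5.95086 years.

5.951 years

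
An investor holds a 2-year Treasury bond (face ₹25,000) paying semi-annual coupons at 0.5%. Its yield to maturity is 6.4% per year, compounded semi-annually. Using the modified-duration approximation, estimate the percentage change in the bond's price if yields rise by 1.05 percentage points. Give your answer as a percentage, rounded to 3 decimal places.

-2.027%

Periodic yield y = 0.032. Modified duration first:
  t   CF        PV=CF/(1+0.032)^t    t·PV
  1        62.50        60.5620        60.5620
  2        62.50        58.6841       117.3682
  3        62.50        56.8645       170.5934
  4    25,062.50    22,095.5899    88,382.3596
  Σ                 22,271.7005    88,730.8833
P = 22,271.7005; D_Mac = 3.98402 half-year periods = 1.99201 yrs; D_mod = 1.99201/(1+0.032) = 1.93024 yrs.
ΔP/P ≈ -D_mod · Δy = -1.93024 × (+0.0105) = -0.020268 = -2.0268%.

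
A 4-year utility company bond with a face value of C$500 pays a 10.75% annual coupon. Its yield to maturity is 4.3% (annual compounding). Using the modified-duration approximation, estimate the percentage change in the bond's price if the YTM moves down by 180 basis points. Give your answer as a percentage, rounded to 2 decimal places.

+6.06%

Periodic yield y = 0.043. Modified duration first:
  t   CF        PV=CF/(1+0.043)^t    t·PV
  1        53.75        51.5340        51.5340
  2        53.75        49.4094        98.8189
  3        53.75        47.3724       142.1173
  4       553.75       467.9253     1,871.7011
  Σ                    616.2412     2,164.1713
P = 616.2412; D_Mac = 3.51189 yrs; D_mod = 3.51189/(1+0.043) = 3.36710 yrs.
ΔP/P ≈ -D_mod · Δy = -3.36710 × (-0.018) = +0.060608 = +6.0608%.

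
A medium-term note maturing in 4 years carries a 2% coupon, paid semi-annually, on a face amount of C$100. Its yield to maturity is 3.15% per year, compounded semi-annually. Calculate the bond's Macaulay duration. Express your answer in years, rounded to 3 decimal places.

Periodic yield y = 0.01575. Discount each cash flow and weight by its period:
  t   CF        PV=CF/(1+0.01575)^t    t·PV
  1         1.00         0.9845         0.9845
  2         1.00         0.9692         1.9385
  3         1.00         0.9542         2.8626
  4         1.00         0.9394         3.7576
  5         1.00         0.9248         4.6242
  6         1.00         0.9105         5.4630
  7         1.00         0.8964         6.2747
  8       101.00        89.1306       713.0446
  Σ                     95.7096       738.9496
Price P = Σ PV = 95.7096.
Macaulay duration = Σ(t·PV) / P = 738.9496 / 95.7096 = 7.72075 half-year periods.
In years: 7.72075 / 2 = 3.86037 years.

3.860 years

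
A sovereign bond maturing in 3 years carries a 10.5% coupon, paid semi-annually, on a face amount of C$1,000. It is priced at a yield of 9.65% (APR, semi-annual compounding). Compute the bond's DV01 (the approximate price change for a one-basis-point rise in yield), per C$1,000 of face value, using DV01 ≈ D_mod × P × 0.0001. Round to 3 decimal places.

Periodic yield y = 0.04825.
  t   CF        PV=CF/(1+0.04825)^t    t·PV
  1        52.50        50.0835        50.0835
  2        52.50        47.7782        95.5564
  3        52.50        45.5790       136.7370
  4        52.50        43.4810       173.9241
  5        52.50        41.4796       207.3982
  6     1,052.50       793.2916     4,759.7498
  Σ                  1,021.6929     5,423.4489
P = 1,021.6929; D_Mac = 5.30830 half-year periods = 2.65415 yrs; D_mod = 2.53198 yrs.
DV01 ≈ 2.53198 × 1,021.6929 × 0.0001 = 0.258691.

C$0.259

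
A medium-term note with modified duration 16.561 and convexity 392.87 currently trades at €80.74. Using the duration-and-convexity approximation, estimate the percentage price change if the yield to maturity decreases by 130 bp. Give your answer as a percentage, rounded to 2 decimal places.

+24.85%

Duration effect: -D_mod·Δy = -16.561 × (-0.013) = +0.215293
Convexity effect: ½·C·(Δy)² = 0.5 × 392.87 × (-0.013)² = +0.033197515
ΔP/P ≈ +0.215293 + 0.033197515 = +0.248490515
= +24.8490515%.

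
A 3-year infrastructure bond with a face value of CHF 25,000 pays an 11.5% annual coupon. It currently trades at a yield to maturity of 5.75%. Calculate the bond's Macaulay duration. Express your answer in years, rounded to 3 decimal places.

Periodic yield y = 0.0575. Discount each cash flow and weight by its year:
  t   CF        PV=CF/(1+0.0575)^t    t·PV
  1     2,875.00     2,718.6761     2,718.6761
  2     2,875.00     2,570.8521     5,141.7043
  3    27,875.00    23,570.7688    70,712.3064
  Σ                 28,860.2970    78,572.6868
Price P = Σ PV = 28,860.2970.
Macaulay duration = Σ(t·PV) / P = 78,572.6868 / 28,860.2970 = 2.72252 years.

2.723 years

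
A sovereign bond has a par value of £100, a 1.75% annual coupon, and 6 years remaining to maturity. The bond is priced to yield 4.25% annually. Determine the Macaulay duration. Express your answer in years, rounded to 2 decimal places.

Periodic yield y = 0.0425. Discount each cash flow and weight by its year:
  t   CF        PV=CF/(1+0.0425)^t    t·PV
  1         1.75         1.6787         1.6787
  2         1.75         1.6102         3.2204
  3         1.75         1.5446         4.6337
  4         1.75         1.4816         5.9264
  5         1.75         1.4212         7.1060
  6       101.75        79.2644       475.5862
  Σ                     87.0007       498.1516
Price P = Σ PV = 87.0007.
Macaulay duration = Σ(t·PV) / P = 498.1516 / 87.0007 = 5.72584 years.

5.73 years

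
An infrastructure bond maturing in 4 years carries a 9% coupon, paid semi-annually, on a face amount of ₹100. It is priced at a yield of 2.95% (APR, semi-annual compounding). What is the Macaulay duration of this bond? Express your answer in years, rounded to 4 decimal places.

Periodic yield y = 0.01475. Discount each cash flow and weight by its period:
  t   CF        PV=CF/(1+0.01475)^t    t·PV
  1         4.50         4.4346         4.4346
  2         4.50         4.3701         8.7403
  3         4.50         4.3066        12.9198
  4         4.50         4.2440        16.9760
  5         4.50         4.1823        20.9116
  6         4.50         4.1215        24.7292
  7         4.50         4.0616        28.4313
  8       104.50        92.9488       743.5904
  Σ                    122.6696       860.7332
Price P = Σ PV = 122.6696.
Macaulay duration = Σ(t·PV) / P = 860.7332 / 122.6696 = 7.01668 half-year periods.
In years: 7.01668 / 2 = 3.50834 years.

3.5083 years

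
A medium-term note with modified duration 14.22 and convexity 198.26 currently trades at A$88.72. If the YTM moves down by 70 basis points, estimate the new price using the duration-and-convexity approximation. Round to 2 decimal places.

A$97.98

Duration effect: -D_mod·Δy = -14.22 × (-0.007) = +0.099540
Convexity effect: ½·C·(Δy)² = 0.5 × 198.26 × (-0.007)² = +0.00485737
ΔP/P ≈ +0.099540 + 0.00485737 = +0.10439737
New price ≈ 88.72 × (1 + 0.10439737) = 97.9821346664.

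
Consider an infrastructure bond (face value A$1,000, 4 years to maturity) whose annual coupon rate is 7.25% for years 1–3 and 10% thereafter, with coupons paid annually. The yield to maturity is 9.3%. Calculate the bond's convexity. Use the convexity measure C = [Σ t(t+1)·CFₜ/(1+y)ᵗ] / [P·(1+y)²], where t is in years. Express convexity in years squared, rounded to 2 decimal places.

With y = 0.093:
  t   CF        PV=CF/(1+0.093)^t    t·PV        t(t+1)·PV
  1        72.50        66.3312        66.3312         132.6624
  2        72.50        60.6873       121.3746         364.1237
  3        72.50        55.5236       166.5708         666.2831
  4     1,100.00       770.7473     3,082.9894      15,414.9469
  Σ                    953.2894     3,437.2659      16,578.0160
P = 953.2894.
Convexity = Σ t(t+1)·PV / [P·(1+y)²] = 16,578.0160 / (953.2894 × 1.194649) = 14.55685.

14.56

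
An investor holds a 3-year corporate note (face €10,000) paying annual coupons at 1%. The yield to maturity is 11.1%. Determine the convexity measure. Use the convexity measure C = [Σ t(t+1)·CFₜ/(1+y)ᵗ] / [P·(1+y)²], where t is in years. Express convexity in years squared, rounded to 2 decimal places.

With y = 0.111:
  t   CF        PV=CF/(1+0.111)^t    t·PV        t(t+1)·PV
  1       100.00        90.0090        90.0090         180.0180
  2       100.00        81.0162       162.0324         486.0972
  3    10,100.00     7,365.1093    22,095.3279      88,381.3117
  Σ                  7,536.1345    22,347.3693      89,047.4270
P = 7,536.1345.
Convexity = Σ t(t+1)·PV / [P·(1+y)²] = 89,047.4270 / (7,536.1345 × 1.234321) = 9.57292.

9.57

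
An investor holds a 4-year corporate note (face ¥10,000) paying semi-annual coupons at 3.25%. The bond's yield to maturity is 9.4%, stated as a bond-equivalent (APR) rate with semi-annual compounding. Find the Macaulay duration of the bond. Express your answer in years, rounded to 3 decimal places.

3.751 years

Periodic yield y = 0.047. Discount each cash flow and weight by its period:
  t   CF        PV=CF/(1+0.047)^t    t·PV
  1       162.50       155.2053       155.2053
  2       162.50       148.2382       296.4763
  3       162.50       141.5837       424.7512
  4       162.50       135.2280       540.9120
  5       162.50       129.1576       645.7880
  6       162.50       123.3597       740.1582
  7       162.50       117.8221       824.7544
  8    10,162.50     7,037.6409    56,301.1275
  Σ                  7,988.2355    59,929.1729
Price P = Σ PV = 7,988.2355.
Macaulay duration = Σ(t·PV) / P = 59,929.1729 / 7,988.2355 = 7.50218 half-year periods.
In years: 7.50218 / 2 = 3.75109 years.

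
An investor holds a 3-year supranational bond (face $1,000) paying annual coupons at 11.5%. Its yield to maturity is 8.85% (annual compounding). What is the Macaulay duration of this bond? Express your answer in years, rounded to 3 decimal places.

Periodic yield y = 0.0885. Discount each cash flow and weight by its year:
  t   CF        PV=CF/(1+0.0885)^t    t·PV
  1       115.00       105.6500       105.6500
  2       115.00        97.0602       194.1203
  3     1,115.00       864.5489     2,593.6467
  Σ                  1,067.2590     2,893.4170
Price P = Σ PV = 1,067.2590.
Macaulay duration = Σ(t·PV) / P = 2,893.4170 / 1,067.2590 = 2.71107 years.

2.711 years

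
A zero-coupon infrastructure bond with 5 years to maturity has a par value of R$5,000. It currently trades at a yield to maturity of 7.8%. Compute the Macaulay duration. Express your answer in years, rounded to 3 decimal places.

5.000 years

A zero-coupon bond has a single cash flow at maturity, so its Macaulay duration equals its maturity: 5 years.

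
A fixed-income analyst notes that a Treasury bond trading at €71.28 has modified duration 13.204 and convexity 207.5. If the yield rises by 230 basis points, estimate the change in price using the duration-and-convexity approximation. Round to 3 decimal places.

Duration effect: -D_mod·Δy = -13.204 × (+0.023) = -0.303692
Convexity effect: ½·C·(Δy)² = 0.5 × 207.5 × (0.023)² = +0.05488375
ΔP/P ≈ -0.303692 + 0.05488375 = -0.24880825
ΔP ≈ 71.28 × (-0.24880825) = -17.73505206.

-€17.735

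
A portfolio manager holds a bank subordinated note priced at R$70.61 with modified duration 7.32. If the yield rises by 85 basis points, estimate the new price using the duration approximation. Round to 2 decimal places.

Duration approximation: ΔP/P ≈ -D_mod · Δy = -7.32 × (+0.0085) = -0.062220.
New price ≈ 70.61 × (1 - 0.062220) = 66.2166458.

R$66.22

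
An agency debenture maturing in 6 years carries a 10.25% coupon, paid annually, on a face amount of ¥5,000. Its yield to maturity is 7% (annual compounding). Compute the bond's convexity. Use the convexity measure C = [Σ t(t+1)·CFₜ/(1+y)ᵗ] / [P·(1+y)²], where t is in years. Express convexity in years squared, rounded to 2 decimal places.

With y = 0.07:
  t   CF        PV=CF/(1+0.07)^t    t·PV        t(t+1)·PV
  1       512.50       478.9720       478.9720         957.9439
  2       512.50       447.6373       895.2747       2,685.8241
  3       512.50       418.3527     1,255.0580       5,020.2319
  4       512.50       390.9838     1,563.9352       7,819.6759
  5       512.50       365.4054     1,827.0271      10,962.1625
  6     5,512.50     3,673.2115    22,039.2691     154,274.8834
  Σ                  5,774.5627    28,059.5360     181,720.7218
P = 5,774.5627.
Convexity = Σ t(t+1)·PV / [P·(1+y)²] = 181,720.7218 / (5,774.5627 × 1.144900) = 27.48640.

27.49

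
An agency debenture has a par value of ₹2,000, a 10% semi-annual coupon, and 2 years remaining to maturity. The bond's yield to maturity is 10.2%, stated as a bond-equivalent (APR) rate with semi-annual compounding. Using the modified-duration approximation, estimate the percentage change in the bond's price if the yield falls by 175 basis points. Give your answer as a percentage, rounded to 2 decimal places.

Periodic yield y = 0.051. Modified duration first:
  t   CF        PV=CF/(1+0.051)^t    t·PV
  1       100.00        95.1475        95.1475
  2       100.00        90.5304       181.0609
  3       100.00        86.1374       258.4123
  4     2,100.00     1,721.1092     6,884.4369
  Σ                  1,992.9245     7,419.0575
P = 1,992.9245; D_Mac = 3.72270 half-year periods = 1.86135 yrs; D_mod = 1.86135/(1+0.051) = 1.77103 yrs.
ΔP/P ≈ -D_mod · Δy = -1.77103 × (-0.0175) = +0.030993 = +3.0993%.

+3.10%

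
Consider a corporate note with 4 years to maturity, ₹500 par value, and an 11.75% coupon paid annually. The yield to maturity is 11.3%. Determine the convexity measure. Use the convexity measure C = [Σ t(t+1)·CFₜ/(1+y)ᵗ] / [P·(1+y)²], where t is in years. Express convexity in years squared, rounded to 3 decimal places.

With y = 0.113:
  t   CF        PV=CF/(1+0.113)^t    t·PV        t(t+1)·PV
  1        58.75        52.7853        52.7853         105.5705
  2        58.75        47.4261        94.8522         284.5567
  3        58.75        42.6111       127.8332         511.3328
  4       558.75       364.1136     1,456.4543       7,282.2716
  Σ                    506.9360     1,731.9250       8,183.7316
P = 506.9360.
Convexity = Σ t(t+1)·PV / [P·(1+y)²] = 8,183.7316 / (506.9360 × 1.238769) = 13.03190.

13.032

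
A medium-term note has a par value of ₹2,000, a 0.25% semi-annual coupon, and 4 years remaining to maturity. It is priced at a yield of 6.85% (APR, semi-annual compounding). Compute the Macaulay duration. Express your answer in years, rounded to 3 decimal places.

3.979 years

Periodic yield y = 0.03425. Discount each cash flow and weight by its period:
  t   CF        PV=CF/(1+0.03425)^t    t·PV
  1         2.50         2.4172         2.4172
  2         2.50         2.3372         4.6743
  3         2.50         2.2598         6.7793
  4         2.50         2.1849         8.7397
  5         2.50         2.1126        10.5629
  6         2.50         2.0426        12.2557
  7         2.50         1.9750        13.8248
  8     2,002.50     1,529.5662    12,236.5299
  Σ                  1,544.8955    12,295.7838
Price P = Σ PV = 1,544.8955.
Macaulay duration = Σ(t·PV) / P = 12,295.7838 / 1,544.8955 = 7.95897 half-year periods.
In years: 7.95897 / 2 = 3.97949 years.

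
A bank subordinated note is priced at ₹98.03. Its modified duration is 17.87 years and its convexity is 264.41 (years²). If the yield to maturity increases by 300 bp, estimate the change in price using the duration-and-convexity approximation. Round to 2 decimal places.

-₹40.89

Duration effect: -D_mod·Δy = -17.87 × (+0.03) = -0.536100
Convexity effect: ½·C·(Δy)² = 0.5 × 264.41 × (0.03)² = +0.1189845
ΔP/P ≈ -0.536100 + 0.1189845 = -0.4171155
ΔP ≈ 98.03 × (-0.4171155) = -40.889832465.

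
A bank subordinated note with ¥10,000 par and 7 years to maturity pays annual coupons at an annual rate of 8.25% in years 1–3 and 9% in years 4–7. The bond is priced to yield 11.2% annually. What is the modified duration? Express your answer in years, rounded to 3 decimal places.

4.915 years

Periodic yield y = 0.112. First find Macaulay duration:
  t   CF        PV=CF/(1+0.112)^t    t·PV
  1       825.00       741.9065       741.9065
  2       825.00       667.1821     1,334.3642
  3       825.00       599.9839     1,799.9517
  4       900.00       588.6042     2,354.4168
  5       900.00       529.3203     2,646.6016
  6       900.00       476.0075     2,856.0449
  7    10,900.00     5,184.3342    36,290.3392
  Σ                  8,787.3386    48,023.6249
P = 8,787.3386; Macaulay duration = 48,023.6249 / 8,787.3386 = 5.46509 years.
Modified duration = D_Mac / (1 + y) = 5.46509 / 1.112 = 4.91465 years.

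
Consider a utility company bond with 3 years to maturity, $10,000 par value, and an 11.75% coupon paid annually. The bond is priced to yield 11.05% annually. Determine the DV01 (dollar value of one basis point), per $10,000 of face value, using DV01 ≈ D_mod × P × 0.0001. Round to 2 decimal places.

$2.47

Periodic yield y = 0.1105.
  t   CF        PV=CF/(1+0.1105)^t    t·PV
  1     1,175.00     1,058.0819     1,058.0819
  2     1,175.00       952.7978     1,905.5956
  3    11,175.00     8,160.0316    24,480.0949
  Σ                 10,170.9114    27,443.7725
P = 10,170.9114; D_Mac = 2.69826 yrs; D_mod = 2.42977 yrs.
DV01 ≈ 2.42977 × 10,170.9114 × 0.0001 = 2.471299.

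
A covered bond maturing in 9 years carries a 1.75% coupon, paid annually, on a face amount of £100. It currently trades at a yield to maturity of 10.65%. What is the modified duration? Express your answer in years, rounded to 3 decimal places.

7.306 years

Periodic yield y = 0.1065. First find Macaulay duration:
  t   CF        PV=CF/(1+0.1065)^t    t·PV
  1         1.75         1.5816         1.5816
  2         1.75         1.4293         2.8587
  3         1.75         1.2918         3.8753
  4         1.75         1.1674         4.6697
  5         1.75         1.0551         5.2753
  6         1.75         0.9535         5.7211
  7         1.75         0.8617         6.0322
  8         1.75         0.7788         6.2304
  9       101.75        40.9234       368.3106
  Σ                     50.0426       404.5549
P = 50.0426; Macaulay duration = 404.5549 / 50.0426 = 8.08421 years.
Modified duration = D_Mac / (1 + y) = 8.08421 / 1.1065 = 7.30611 years.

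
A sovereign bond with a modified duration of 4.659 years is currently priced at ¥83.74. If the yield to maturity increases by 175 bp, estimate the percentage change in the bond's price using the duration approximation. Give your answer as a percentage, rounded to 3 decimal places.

Duration approximation: ΔP/P ≈ -D_mod · Δy = -4.659 × (+0.0175) = -0.0815325.
As a percentage: -8.15325%.

-8.153%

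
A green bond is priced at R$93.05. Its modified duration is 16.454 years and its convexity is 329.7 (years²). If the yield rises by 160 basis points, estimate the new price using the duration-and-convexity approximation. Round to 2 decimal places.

Duration effect: -D_mod·Δy = -16.454 × (+0.016) = -0.263264
Convexity effect: ½·C·(Δy)² = 0.5 × 329.7 × (0.016)² = +0.0422016
ΔP/P ≈ -0.263264 + 0.0422016 = -0.2210624
New price ≈ 93.05 × (1 - 0.2210624) = 72.48014368.

R$72.48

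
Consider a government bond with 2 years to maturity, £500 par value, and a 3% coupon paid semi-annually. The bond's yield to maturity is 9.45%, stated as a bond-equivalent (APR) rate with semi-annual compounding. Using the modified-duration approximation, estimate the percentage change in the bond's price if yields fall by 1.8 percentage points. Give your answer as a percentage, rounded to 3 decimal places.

+3.357%

Periodic yield y = 0.04725. Modified duration first:
  t   CF        PV=CF/(1+0.04725)^t    t·PV
  1         7.50         7.1616         7.1616
  2         7.50         6.8385        13.6770
  3         7.50         6.5300        19.5899
  4       507.50       421.9243     1,687.6973
  Σ                    442.4544     1,728.1258
P = 442.4544; D_Mac = 3.90577 half-year periods = 1.95289 yrs; D_mod = 1.95289/(1+0.04725) = 1.86478 yrs.
ΔP/P ≈ -D_mod · Δy = -1.86478 × (-0.018) = +0.033566 = +3.3566%.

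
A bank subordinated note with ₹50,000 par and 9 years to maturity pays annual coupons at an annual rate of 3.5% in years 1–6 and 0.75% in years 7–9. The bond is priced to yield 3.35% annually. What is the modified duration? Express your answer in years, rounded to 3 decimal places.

7.620 years

Periodic yield y = 0.0335. First find Macaulay duration:
  t   CF        PV=CF/(1+0.0335)^t    t·PV
  1     1,750.00     1,693.2753     1,693.2753
  2     1,750.00     1,638.3892     3,276.7785
  3     1,750.00     1,585.2823     4,755.8468
  4     1,750.00     1,533.8967     6,135.5870
  5     1,750.00     1,484.1768     7,420.8841
  6     1,750.00     1,436.0685     8,616.4111
  7       375.00       297.7542     2,084.2794
  8       375.00       288.1028     2,304.8221
  9    50,375.00    37,447.3190   337,025.8711
  Σ                 47,404.2649   373,313.7554
P = 47,404.2649; Macaulay duration = 373,313.7554 / 47,404.2649 = 7.87511 years.
Modified duration = D_Mac / (1 + y) = 7.87511 / 1.0335 = 7.61984 years.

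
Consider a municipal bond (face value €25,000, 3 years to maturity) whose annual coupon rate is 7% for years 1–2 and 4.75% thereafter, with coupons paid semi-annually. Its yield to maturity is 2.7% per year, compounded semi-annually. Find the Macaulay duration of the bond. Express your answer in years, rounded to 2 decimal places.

Periodic yield y = 0.0135. Discount each cash flow and weight by its period:
  t   CF        PV=CF/(1+0.0135)^t    t·PV
  1       875.00       863.3448       863.3448
  2       875.00       851.8449     1,703.6899
  3       875.00       840.4982     2,521.4946
  4       875.00       829.3026     3,317.2105
  5       593.75       555.2453     2,776.2263
  6    25,593.75    23,615.1879   141,691.1273
  Σ                 27,555.4238   152,873.0935
Price P = Σ PV = 27,555.4238.
Macaulay duration = Σ(t·PV) / P = 152,873.0935 / 27,555.4238 = 5.54784 half-year periods.
In years: 5.54784 / 2 = 2.77392 years.

2.77 years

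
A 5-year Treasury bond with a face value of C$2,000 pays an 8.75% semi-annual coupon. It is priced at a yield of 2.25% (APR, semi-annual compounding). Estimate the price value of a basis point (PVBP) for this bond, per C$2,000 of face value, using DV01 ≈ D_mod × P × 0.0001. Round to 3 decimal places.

Periodic yield y = 0.01125.
  t   CF        PV=CF/(1+0.01125)^t    t·PV
  1        87.50        86.5266        86.5266
  2        87.50        85.5640       171.1280
  3        87.50        84.6121       253.8363
  4        87.50        83.6708       334.6832
  5        87.50        82.7400       413.6999
  6        87.50        81.8195       490.9170
  7        87.50        80.9093       566.3649
  8        87.50        80.0092       640.0734
  9        87.50        79.1191       712.0717
  10    2,087.50     1,866.5565    18,665.5649
  Σ                  2,611.5269    22,334.8659
P = 2,611.5269; D_Mac = 8.55242 half-year periods = 4.27621 yrs; D_mod = 4.22864 yrs.
DV01 ≈ 4.22864 × 2,611.5269 × 0.0001 = 1.104320.

C$1.104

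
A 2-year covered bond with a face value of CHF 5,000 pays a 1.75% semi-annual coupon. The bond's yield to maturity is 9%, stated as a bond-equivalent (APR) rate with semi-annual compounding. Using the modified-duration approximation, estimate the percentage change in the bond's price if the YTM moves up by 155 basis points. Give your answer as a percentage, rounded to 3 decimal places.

-2.925%

Periodic yield y = 0.045. Modified duration first:
  t   CF        PV=CF/(1+0.045)^t    t·PV
  1        43.75        41.8660        41.8660
  2        43.75        40.0632        80.1264
  3        43.75        38.3380       115.0139
  4     5,043.75     4,229.4938    16,917.9751
  Σ                  4,349.7610    17,154.9814
P = 4,349.7610; D_Mac = 3.94389 half-year periods = 1.97195 yrs; D_mod = 1.97195/(1+0.045) = 1.88703 yrs.
ΔP/P ≈ -D_mod · Δy = -1.88703 × (+0.0155) = -0.029249 = -2.9249%.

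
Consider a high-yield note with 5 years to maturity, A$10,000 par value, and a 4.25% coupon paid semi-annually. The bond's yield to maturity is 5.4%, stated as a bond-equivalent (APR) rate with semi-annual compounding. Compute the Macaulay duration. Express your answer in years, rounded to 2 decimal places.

4.54 years

Periodic yield y = 0.027. Discount each cash flow and weight by its period:
  t   CF        PV=CF/(1+0.027)^t    t·PV
  1       212.50       206.9133       206.9133
  2       212.50       201.4736       402.9471
  3       212.50       196.1768       588.5303
  4       212.50       191.0193       764.0770
  5       212.50       185.9973       929.9867
  6       212.50       181.1074     1,086.6446
  7       212.50       176.3461     1,234.4226
  8       212.50       171.7099     1,373.6794
  9       212.50       167.1956     1,504.7607
  10   10,212.50     7,823.9782    78,239.7823
  Σ                  9,501.9176    86,331.7441
Price P = Σ PV = 9,501.9176.
Macaulay duration = Σ(t·PV) / P = 86,331.7441 / 9,501.9176 = 9.08572 half-year periods.
In years: 9.08572 / 2 = 4.54286 years.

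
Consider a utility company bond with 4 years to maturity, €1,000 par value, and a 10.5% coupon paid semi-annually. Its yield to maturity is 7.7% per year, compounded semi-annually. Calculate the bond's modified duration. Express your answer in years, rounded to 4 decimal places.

3.2733 years

Periodic yield y = 0.0385. First find Macaulay duration:
  t   CF        PV=CF/(1+0.0385)^t    t·PV
  1        52.50        50.5537        50.5537
  2        52.50        48.6795        97.3590
  3        52.50        46.8748       140.6245
  4        52.50        45.1371       180.5483
  5        52.50        43.4637       217.3186
  6        52.50        41.8524       251.1144
  7        52.50        40.3008       282.1057
  8     1,052.50       777.9830     6,223.8639
  Σ                  1,094.8450     7,443.4880
P = 1,094.8450; Macaulay duration = 7,443.4880 / 1,094.8450 = 6.79867 half-year periods = 3.39933 years.
Modified duration = D_Mac / (1 + y) = 3.39933 / 1.0385 = 3.27331 years.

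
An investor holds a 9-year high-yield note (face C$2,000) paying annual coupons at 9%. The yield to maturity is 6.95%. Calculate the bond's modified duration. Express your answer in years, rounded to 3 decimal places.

Periodic yield y = 0.0695. First find Macaulay duration:
  t   CF        PV=CF/(1+0.0695)^t    t·PV
  1       180.00       168.3029       168.3029
  2       180.00       157.3660       314.7320
  3       180.00       147.1398       441.4194
  4       180.00       137.5781       550.3125
  5       180.00       128.6378       643.1889
  6       180.00       120.2784       721.6706
  7       180.00       112.4623       787.2361
  8       180.00       105.1541       841.2328
  9     2,180.00     1,190.7741    10,716.9672
  Σ                  2,267.6936    15,185.0625
P = 2,267.6936; Macaulay duration = 15,185.0625 / 2,267.6936 = 6.69626 years.
Modified duration = D_Mac / (1 + y) = 6.69626 / 1.0695 = 6.26111 years.

6.261 years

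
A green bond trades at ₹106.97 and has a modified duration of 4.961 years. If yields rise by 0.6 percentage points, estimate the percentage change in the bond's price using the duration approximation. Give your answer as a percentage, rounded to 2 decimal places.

-2.98%

Duration approximation: ΔP/P ≈ -D_mod · Δy = -4.961 × (+0.006) = -0.029766.
As a percentage: -2.9766%.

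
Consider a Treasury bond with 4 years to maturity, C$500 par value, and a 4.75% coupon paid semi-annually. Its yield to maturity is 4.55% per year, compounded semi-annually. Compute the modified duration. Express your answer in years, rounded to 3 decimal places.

3.609 years

Periodic yield y = 0.02275. First find Macaulay duration:
  t   CF        PV=CF/(1+0.02275)^t    t·PV
  1       11.875        11.6109        11.6109
  2       11.875        11.3526        22.7052
  3       11.875        11.1001        33.3002
  4       11.875        10.8531        43.4126
  5       11.875        10.6117        53.0586
  6       11.875        10.3757        62.2541
  7       11.875        10.1449        71.0142
  8      511.875       427.5708     3,420.5662
  Σ                    503.6197     3,717.9219
P = 503.6197; Macaulay duration = 3,717.9219 / 503.6197 = 7.38240 half-year periods = 3.69120 years.
Modified duration = D_Mac / (1 + y) = 3.69120 / 1.02275 = 3.60909 years.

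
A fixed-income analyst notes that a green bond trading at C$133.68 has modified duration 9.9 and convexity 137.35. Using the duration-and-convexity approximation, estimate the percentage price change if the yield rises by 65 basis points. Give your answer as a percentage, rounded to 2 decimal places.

Duration effect: -D_mod·Δy = -9.9 × (+0.0065) = -0.064350
Convexity effect: ½·C·(Δy)² = 0.5 × 137.35 × (0.0065)² = +0.00290151875
ΔP/P ≈ -0.064350 + 0.00290151875 = -0.06144848125
= -6.144848125%.

-6.14%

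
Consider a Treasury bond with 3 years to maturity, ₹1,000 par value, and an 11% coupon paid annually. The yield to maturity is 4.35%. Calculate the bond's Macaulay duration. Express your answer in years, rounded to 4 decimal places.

Periodic yield y = 0.0435. Discount each cash flow and weight by its year:
  t   CF        PV=CF/(1+0.0435)^t    t·PV
  1       110.00       105.4145       105.4145
  2       110.00       101.0201       202.0402
  3     1,110.00       976.8899     2,930.6697
  Σ                  1,183.3245     3,238.1244
Price P = Σ PV = 1,183.3245.
Macaulay duration = Σ(t·PV) / P = 3,238.1244 / 1,183.3245 = 2.73646 years.

2.7365 years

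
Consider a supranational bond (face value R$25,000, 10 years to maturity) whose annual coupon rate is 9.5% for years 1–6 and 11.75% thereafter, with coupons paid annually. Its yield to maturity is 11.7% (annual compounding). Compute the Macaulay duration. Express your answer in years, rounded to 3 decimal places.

Periodic yield y = 0.117. Discount each cash flow and weight by its year:
  t   CF        PV=CF/(1+0.117)^t    t·PV
  1     2,375.00     2,126.2310     2,126.2310
  2     2,375.00     1,903.5192     3,807.0385
  3     2,375.00     1,704.1354     5,112.4062
  4     2,375.00     1,525.6360     6,102.5439
  5     2,375.00     1,365.8335     6,829.1673
  6     2,375.00     1,222.7694     7,336.6166
  7     2,937.50     1,353.9595     9,477.7163
  8     2,937.50     1,212.1392     9,697.1135
  9     2,937.50     1,085.1738     9,766.5646
  10   27,937.50     9,239.6561    92,396.5615
  Σ                 22,739.0531   152,651.9592
Price P = Σ PV = 22,739.0531.
Macaulay duration = Σ(t·PV) / P = 152,651.9592 / 22,739.0531 = 6.71321 years.

6.713 years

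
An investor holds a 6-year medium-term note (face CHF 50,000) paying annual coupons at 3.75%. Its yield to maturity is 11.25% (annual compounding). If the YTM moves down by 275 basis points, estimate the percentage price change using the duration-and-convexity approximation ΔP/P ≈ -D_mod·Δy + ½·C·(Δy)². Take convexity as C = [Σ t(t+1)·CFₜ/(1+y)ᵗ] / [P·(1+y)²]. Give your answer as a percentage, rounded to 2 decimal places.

+14.34%

With y = 0.1125:
  t   CF        PV=CF/(1+0.1125)^t    t·PV        t(t+1)·PV
  1     1,875.00     1,685.3933     1,685.3933       3,370.7865
  2     1,875.00     1,514.9602     3,029.9205       9,089.7614
  3     1,875.00     1,361.7620     4,085.2860      16,341.1441
  4     1,875.00     1,224.0557     4,896.2229      24,481.1147
  5     1,875.00     1,100.2748     5,501.3741      33,008.2446
  6    51,875.00    27,362.6397   164,175.8382   1,149,230.8672
  Σ                 34,249.0857   183,374.0350   1,235,521.9185
P = 34,249.0857; D_Mac = 5.35413 yrs; D_mod = 4.81270 yrs; C = 29.14751.
Duration effect: -4.81270 × (-0.0275) = +0.132349
Convexity effect: 0.5 × 29.14751 × (-0.0275)² = +0.0110214
ΔP/P ≈ +0.132349 + 0.0110214 = +0.143371 = +14.3371%.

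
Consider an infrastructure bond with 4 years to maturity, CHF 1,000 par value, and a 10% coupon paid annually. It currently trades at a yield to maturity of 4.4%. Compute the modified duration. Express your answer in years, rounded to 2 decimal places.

Periodic yield y = 0.044. First find Macaulay duration:
  t   CF        PV=CF/(1+0.044)^t    t·PV
  1       100.00        95.7854        95.7854
  2       100.00        91.7485       183.4970
  3       100.00        87.8817       263.6451
  4     1,100.00       925.9567     3,703.8269
  Σ                  1,201.3724     4,246.7545
P = 1,201.3724; Macaulay duration = 4,246.7545 / 1,201.3724 = 3.53492 years.
Modified duration = D_Mac / (1 + y) = 3.53492 / 1.044 = 3.38594 years.

3.39 years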